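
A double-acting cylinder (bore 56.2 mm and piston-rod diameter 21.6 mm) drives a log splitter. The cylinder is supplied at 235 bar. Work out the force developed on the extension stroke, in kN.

F ≈ 58.3 kN

Cap-side area A_cap = π/4 × (56.2 mm)² = 2481 mm^2
F = P × A_cap = 235 bar × A_cap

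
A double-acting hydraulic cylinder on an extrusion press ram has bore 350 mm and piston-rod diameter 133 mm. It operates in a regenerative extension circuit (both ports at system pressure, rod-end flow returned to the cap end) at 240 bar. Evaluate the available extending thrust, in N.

F ≈ 3.33e5 N

With equal pressure on both faces, forces on the annular region cancel; the net push is pressure × rod cross-section.
Rod cross-section A_rod = π/4 × (133 mm)² = 13890 mm^2
F = P × A_rod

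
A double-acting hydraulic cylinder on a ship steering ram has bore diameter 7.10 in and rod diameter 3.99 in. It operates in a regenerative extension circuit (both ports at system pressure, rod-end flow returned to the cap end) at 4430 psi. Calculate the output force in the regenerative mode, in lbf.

With equal pressure on both faces, forces on the annular region cancel; the net push is pressure × rod cross-section.
Rod cross-section A_rod = π/4 × (3.99 in)² = 12.50 in^2
F = P × A_rod

F ≈ 55400 lbf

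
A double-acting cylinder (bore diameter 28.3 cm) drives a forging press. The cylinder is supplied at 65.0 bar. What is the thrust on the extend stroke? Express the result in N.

F ≈ 4.09e5 N

Cap-side area A_cap = π/4 × (28.3 cm)² = 629.0 cm^2
F = P × A_cap = 65.0 bar × A_cap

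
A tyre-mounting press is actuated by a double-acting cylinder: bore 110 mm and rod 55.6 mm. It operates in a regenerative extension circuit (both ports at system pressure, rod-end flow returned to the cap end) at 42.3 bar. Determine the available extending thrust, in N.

With equal pressure on both faces, forces on the annular region cancel; the net push is pressure × rod cross-section.
Rod cross-section A_rod = π/4 × (55.6 mm)² = 2428 mm^2
F = P × A_rod

F ≈ 10300 N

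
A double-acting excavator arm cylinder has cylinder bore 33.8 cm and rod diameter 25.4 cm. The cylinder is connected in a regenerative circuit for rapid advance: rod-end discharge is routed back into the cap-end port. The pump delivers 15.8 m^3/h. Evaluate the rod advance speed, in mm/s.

v ≈ 86.6 mm/s

In regeneration the rod-end outflow joins the pump flow into the cap end, so the net volume the pump must supply per unit advance equals the rod cross-section area.
Rod cross-section A_rod = π/4 × (25.4 cm)² = 506.7 cm^2
v = Q_pump / A_rod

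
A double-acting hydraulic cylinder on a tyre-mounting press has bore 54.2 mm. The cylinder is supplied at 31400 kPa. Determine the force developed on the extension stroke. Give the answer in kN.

F ≈ 72.4 kN

Cap-side area A_cap = π/4 × (54.2 mm)² = 2307 mm^2
F = P × A_cap = 31400 kPa × A_cap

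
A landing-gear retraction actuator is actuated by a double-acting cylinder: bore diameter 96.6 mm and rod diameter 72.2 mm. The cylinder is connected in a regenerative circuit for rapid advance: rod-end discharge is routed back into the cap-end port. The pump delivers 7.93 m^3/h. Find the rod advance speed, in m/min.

In regeneration the rod-end outflow joins the pump flow into the cap end, so the net volume the pump must supply per unit advance equals the rod cross-section area.
Rod cross-section A_rod = π/4 × (72.2 mm)² = 4094 mm^2
v = Q_pump / A_rod

v ≈ 32.3 m/min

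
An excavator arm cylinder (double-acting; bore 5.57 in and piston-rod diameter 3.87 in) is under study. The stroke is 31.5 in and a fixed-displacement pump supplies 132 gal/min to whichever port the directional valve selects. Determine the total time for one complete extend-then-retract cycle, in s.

t ≈ 2.29 s

Cap-side area A_cap = π/4 × (5.57 in)² = 24.37 in^2
Rod-side annular area A_ann = π/4 × (5.57² − 3.87²) = 12.60 in^2
t_ext = A_cap·L/Q = 1.510 s
t_ret = A_ann·L/Q = 0.7812 s
t_cycle = t_ext + t_ret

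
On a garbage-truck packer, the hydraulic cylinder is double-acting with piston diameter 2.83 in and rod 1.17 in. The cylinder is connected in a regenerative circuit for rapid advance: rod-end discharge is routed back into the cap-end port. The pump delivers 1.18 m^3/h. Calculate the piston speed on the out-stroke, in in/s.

In regeneration the rod-end outflow joins the pump flow into the cap end, so the net volume the pump must supply per unit advance equals the rod cross-section area.
Rod cross-section A_rod = π/4 × (1.17 in)² = 1.075 in^2
v = Q_pump / A_rod

v ≈ 18.6 in/s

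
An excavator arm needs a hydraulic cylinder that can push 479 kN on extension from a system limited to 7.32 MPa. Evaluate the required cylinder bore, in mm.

Extension force acts on the full piston face: F = P × (π/4)D².
D = √(4F / (πP)) = √(4 × 479 kN / (π × 7.32 MPa))

D ≈ 289 mm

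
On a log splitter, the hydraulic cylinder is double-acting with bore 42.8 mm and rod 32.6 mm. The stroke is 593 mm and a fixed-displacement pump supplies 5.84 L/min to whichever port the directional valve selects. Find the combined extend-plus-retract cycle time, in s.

t ≈ 12.4 s

Cap-side area A_cap = π/4 × (42.8 mm)² = 1439 mm^2
Rod-side annular area A_ann = π/4 × (42.8² − 32.6²) = 604.0 mm^2
t_ext = A_cap·L/Q = 8.765 s
t_ret = A_ann·L/Q = 3.680 s
t_cycle = t_ext + t_ret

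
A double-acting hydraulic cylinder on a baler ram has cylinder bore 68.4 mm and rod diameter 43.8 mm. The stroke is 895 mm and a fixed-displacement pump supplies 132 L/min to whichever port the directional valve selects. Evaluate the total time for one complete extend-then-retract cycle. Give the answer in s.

t ≈ 2.38 s

Cap-side area A_cap = π/4 × (68.4 mm)² = 3675 mm^2
Rod-side annular area A_ann = π/4 × (68.4² − 43.8²) = 2168 mm^2
t_ext = A_cap·L/Q = 1.495 s
t_ret = A_ann·L/Q = 0.8819 s
t_cycle = t_ext + t_ret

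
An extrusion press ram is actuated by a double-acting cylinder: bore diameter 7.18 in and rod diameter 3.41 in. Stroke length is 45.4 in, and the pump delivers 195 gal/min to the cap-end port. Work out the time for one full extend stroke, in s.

Cap-side area A_cap = π/4 × (7.18 in)² = 40.49 in^2
Swept volume V = A × L; t = V / Q = A·L / Q

t ≈ 2.45 s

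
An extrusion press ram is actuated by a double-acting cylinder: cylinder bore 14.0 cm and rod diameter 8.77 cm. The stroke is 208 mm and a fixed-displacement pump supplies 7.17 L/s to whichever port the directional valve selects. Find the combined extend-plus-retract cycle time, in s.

t ≈ 0.718 s

Cap-side area A_cap = π/4 × (14.0 cm)² = 153.9 cm^2
Rod-side annular area A_ann = π/4 × (14.0² − 8.77²) = 93.53 cm^2
t_ext = A_cap·L/Q = 0.4466 s
t_ret = A_ann·L/Q = 0.2713 s
t_cycle = t_ext + t_ret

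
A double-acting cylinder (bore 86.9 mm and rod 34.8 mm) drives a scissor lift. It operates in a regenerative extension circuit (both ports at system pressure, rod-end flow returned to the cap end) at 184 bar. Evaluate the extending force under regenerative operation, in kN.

With equal pressure on both faces, forces on the annular region cancel; the net push is pressure × rod cross-section.
Rod cross-section A_rod = π/4 × (34.8 mm)² = 951.1 mm^2
F = P × A_rod

F ≈ 17.5 kN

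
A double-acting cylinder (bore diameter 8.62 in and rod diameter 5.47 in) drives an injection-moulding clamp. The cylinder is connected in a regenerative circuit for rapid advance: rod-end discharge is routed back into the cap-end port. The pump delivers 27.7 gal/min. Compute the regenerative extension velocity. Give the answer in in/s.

v ≈ 4.54 in/s

In regeneration the rod-end outflow joins the pump flow into the cap end, so the net volume the pump must supply per unit advance equals the rod cross-section area.
Rod cross-section A_rod = π/4 × (5.47 in)² = 23.50 in^2
v = Q_pump / A_rod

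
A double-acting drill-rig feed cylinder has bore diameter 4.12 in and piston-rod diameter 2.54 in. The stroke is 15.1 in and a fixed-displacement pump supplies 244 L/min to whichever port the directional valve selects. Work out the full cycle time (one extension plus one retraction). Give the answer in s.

Cap-side area A_cap = π/4 × (4.12 in)² = 13.33 in^2
Rod-side annular area A_ann = π/4 × (4.12² − 2.54²) = 8.265 in^2
t_ext = A_cap·L/Q = 0.8112 s
t_ret = A_ann·L/Q = 0.5029 s
t_cycle = t_ext + t_ret

t ≈ 1.31 s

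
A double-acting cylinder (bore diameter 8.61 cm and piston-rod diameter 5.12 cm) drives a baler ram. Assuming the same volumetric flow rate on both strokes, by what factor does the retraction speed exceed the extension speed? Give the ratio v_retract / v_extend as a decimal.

v_ret/v_ext ≈ 1.55

Cap-side area A_cap = π/4 × (8.61 cm)² = 58.22 cm^2
Rod-side annular area A_ann = π/4 × (8.61² − 5.12²) = 37.63 cm^2
For equal Q, v ∝ 1/A, so v_ret/v_ext = A_cap/A_ann.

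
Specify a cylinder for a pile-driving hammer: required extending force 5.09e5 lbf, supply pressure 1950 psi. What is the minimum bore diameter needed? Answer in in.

Extension force acts on the full piston face: F = P × (π/4)D².
D = √(4F / (πP)) = √(4 × 5.09e5 lbf / (π × 1950 psi))

D ≈ 18.2 in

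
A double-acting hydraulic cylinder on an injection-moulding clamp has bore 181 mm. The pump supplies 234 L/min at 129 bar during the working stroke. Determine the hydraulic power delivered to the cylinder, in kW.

W ≈ 50.3 kW

Hydraulic power = P × Q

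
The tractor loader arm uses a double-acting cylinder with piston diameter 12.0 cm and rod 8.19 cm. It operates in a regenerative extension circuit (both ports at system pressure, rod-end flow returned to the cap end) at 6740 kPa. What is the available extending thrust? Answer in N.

With equal pressure on both faces, forces on the annular region cancel; the net push is pressure × rod cross-section.
Rod cross-section A_rod = π/4 × (8.19 cm)² = 52.68 cm^2
F = P × A_rod

F ≈ 35500 N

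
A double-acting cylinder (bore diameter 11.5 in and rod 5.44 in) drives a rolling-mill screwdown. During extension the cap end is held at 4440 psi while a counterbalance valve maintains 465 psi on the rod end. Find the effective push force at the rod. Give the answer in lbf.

Cap-side area A_cap = π/4 × (11.5 in)² = 103.9 in^2
Rod-side annular area A_ann = π/4 × (11.5² − 5.44²) = 80.63 in^2
Net thrust = P_cap·A_cap − P_rod·A_ann = 4.612e5 lbf − 37490 lbf

F ≈ 4.24e5 lbf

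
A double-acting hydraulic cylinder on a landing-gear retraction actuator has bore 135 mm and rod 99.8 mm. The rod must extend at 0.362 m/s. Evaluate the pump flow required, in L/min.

Q ≈ 311 L/min

Cap-side area A_cap = π/4 × (135 mm)² = 14310 mm^2
Q = A × v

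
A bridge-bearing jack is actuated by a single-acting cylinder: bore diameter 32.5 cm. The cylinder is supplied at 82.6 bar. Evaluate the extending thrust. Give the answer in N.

Cap-side area A_cap = π/4 × (32.5 cm)² = 829.6 cm^2
F = P × A_cap = 82.6 bar × A_cap

F ≈ 6.85e5 N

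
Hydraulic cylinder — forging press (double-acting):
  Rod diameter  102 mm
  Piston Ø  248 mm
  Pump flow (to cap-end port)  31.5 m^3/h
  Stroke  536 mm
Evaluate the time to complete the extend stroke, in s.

t ≈ 2.96 s

Cap-side area A_cap = π/4 × (248 mm)² = 48310 mm^2
Swept volume V = A × L; t = V / Q = A·L / Q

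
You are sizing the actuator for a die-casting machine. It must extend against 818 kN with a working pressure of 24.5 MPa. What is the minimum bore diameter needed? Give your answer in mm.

Extension force acts on the full piston face: F = P × (π/4)D².
D = √(4F / (πP)) = √(4 × 818 kN / (π × 24.5 MPa))

D ≈ 206 mm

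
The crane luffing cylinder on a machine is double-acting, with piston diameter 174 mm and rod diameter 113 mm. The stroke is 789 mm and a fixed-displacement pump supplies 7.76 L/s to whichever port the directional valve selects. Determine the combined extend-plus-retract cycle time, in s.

t ≈ 3.82 s

Cap-side area A_cap = π/4 × (174 mm)² = 23780 mm^2
Rod-side annular area A_ann = π/4 × (174² − 113²) = 13750 mm^2
t_ext = A_cap·L/Q = 2.418 s
t_ret = A_ann·L/Q = 1.398 s
t_cycle = t_ext + t_ret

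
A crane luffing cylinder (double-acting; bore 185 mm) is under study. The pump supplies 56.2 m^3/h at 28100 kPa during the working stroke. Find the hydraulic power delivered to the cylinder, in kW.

Hydraulic power = P × Q

W ≈ 439 kW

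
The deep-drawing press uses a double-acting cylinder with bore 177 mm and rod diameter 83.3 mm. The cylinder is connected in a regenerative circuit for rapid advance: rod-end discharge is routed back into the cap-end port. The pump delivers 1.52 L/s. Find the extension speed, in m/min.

v ≈ 16.7 m/min

In regeneration the rod-end outflow joins the pump flow into the cap end, so the net volume the pump must supply per unit advance equals the rod cross-section area.
Rod cross-section A_rod = π/4 × (83.3 mm)² = 5450 mm^2
v = Q_pump / A_rod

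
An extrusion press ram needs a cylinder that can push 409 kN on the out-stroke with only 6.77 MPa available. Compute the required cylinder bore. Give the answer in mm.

Extension force acts on the full piston face: F = P × (π/4)D².
D = √(4F / (πP)) = √(4 × 409 kN / (π × 6.77 MPa))

D ≈ 277 mm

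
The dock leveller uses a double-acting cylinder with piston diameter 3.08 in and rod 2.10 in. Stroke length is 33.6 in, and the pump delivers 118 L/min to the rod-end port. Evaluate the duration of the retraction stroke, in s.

t ≈ 1.12 s

Rod-side annular area A_ann = π/4 × (3.08² − 2.10²) = 3.987 in^2
Swept volume V = A × L; t = V / Q = A·L / Q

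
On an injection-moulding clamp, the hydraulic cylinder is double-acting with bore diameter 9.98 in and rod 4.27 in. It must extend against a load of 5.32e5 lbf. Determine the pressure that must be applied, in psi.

Cap-side area A_cap = π/4 × (9.98 in)² = 78.23 in^2
P = F / A = 5.32e5 lbf / A

P ≈ 6800 psi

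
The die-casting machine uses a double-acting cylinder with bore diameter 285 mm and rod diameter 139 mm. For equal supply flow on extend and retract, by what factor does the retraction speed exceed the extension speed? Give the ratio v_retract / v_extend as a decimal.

Cap-side area A_cap = π/4 × (285 mm)² = 63790 mm^2
Rod-side annular area A_ann = π/4 × (285² − 139²) = 48620 mm^2
For equal Q, v ∝ 1/A, so v_ret/v_ext = A_cap/A_ann.

v_ret/v_ext ≈ 1.31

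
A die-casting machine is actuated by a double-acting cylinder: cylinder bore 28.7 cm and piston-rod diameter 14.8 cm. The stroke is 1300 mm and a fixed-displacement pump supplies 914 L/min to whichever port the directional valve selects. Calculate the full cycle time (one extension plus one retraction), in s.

t ≈ 9.57 s

Cap-side area A_cap = π/4 × (28.7 cm)² = 646.9 cm^2
Rod-side annular area A_ann = π/4 × (28.7² − 14.8²) = 474.9 cm^2
t_ext = A_cap·L/Q = 5.521 s
t_ret = A_ann·L/Q = 4.053 s
t_cycle = t_ext + t_ret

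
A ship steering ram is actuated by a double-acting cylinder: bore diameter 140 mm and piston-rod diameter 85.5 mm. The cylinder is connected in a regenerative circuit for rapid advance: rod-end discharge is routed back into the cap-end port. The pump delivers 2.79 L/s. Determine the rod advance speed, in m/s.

In regeneration the rod-end outflow joins the pump flow into the cap end, so the net volume the pump must supply per unit advance equals the rod cross-section area.
Rod cross-section A_rod = π/4 × (85.5 mm)² = 5741 mm^2
v = Q_pump / A_rod

v ≈ 0.486 m/s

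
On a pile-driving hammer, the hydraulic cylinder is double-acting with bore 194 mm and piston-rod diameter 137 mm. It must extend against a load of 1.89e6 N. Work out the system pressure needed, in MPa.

Cap-side area A_cap = π/4 × (194 mm)² = 29560 mm^2
P = F / A = 1.89e6 N / A

P ≈ 63.9 MPa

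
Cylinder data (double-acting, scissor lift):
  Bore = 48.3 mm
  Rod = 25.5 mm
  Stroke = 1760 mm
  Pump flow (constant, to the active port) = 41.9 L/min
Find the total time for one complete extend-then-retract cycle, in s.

Cap-side area A_cap = π/4 × (48.3 mm)² = 1832 mm^2
Rod-side annular area A_ann = π/4 × (48.3² − 25.5²) = 1322 mm^2
t_ext = A_cap·L/Q = 4.618 s
t_ret = A_ann·L/Q = 3.331 s
t_cycle = t_ext + t_ret

t ≈ 7.95 s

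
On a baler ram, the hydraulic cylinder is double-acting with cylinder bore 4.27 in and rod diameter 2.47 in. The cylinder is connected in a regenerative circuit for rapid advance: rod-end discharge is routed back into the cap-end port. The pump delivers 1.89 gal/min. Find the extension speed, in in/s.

In regeneration the rod-end outflow joins the pump flow into the cap end, so the net volume the pump must supply per unit advance equals the rod cross-section area.
Rod cross-section A_rod = π/4 × (2.47 in)² = 4.792 in^2
v = Q_pump / A_rod

v ≈ 1.52 in/s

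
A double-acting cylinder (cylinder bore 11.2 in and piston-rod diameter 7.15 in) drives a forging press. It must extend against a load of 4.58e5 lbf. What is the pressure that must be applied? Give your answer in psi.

Cap-side area A_cap = π/4 × (11.2 in)² = 98.52 in^2
P = F / A = 4.58e5 lbf / A

P ≈ 4650 psi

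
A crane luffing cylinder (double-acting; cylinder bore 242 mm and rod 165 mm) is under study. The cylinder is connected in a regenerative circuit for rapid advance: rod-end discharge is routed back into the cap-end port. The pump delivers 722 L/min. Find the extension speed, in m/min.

v ≈ 33.8 m/min

In regeneration the rod-end outflow joins the pump flow into the cap end, so the net volume the pump must supply per unit advance equals the rod cross-section area.
Rod cross-section A_rod = π/4 × (165 mm)² = 21380 mm^2
v = Q_pump / A_rod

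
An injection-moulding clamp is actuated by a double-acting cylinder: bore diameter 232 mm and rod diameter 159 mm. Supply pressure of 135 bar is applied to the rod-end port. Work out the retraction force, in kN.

Rod-side annular area A_ann = π/4 × (232² − 159²) = 22420 mm^2
On retraction the pressure acts on the annular area (bore minus rod).
F = P × A_ann

F ≈ 303 kN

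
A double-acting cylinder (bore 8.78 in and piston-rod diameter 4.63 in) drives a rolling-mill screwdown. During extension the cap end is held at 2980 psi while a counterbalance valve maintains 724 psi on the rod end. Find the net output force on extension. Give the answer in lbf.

Cap-side area A_cap = π/4 × (8.78 in)² = 60.55 in^2
Rod-side annular area A_ann = π/4 × (8.78² − 4.63²) = 43.71 in^2
Net thrust = P_cap·A_cap − P_rod·A_ann = 1.804e5 lbf − 31650 lbf

F ≈ 1.49e5 lbf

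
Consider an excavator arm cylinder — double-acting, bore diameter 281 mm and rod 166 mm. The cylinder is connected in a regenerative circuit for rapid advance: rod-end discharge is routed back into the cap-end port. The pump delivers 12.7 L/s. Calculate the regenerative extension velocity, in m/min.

In regeneration the rod-end outflow joins the pump flow into the cap end, so the net volume the pump must supply per unit advance equals the rod cross-section area.
Rod cross-section A_rod = π/4 × (166 mm)² = 21640 mm^2
v = Q_pump / A_rod

v ≈ 35.2 m/min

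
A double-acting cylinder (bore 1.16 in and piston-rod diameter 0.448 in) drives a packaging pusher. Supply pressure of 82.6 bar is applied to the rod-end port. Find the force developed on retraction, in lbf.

Rod-side annular area A_ann = π/4 × (1.16² − 0.448²) = 0.8992 in^2
On retraction the pressure acts on the annular area (bore minus rod).
F = P × A_ann

F ≈ 1080 lbf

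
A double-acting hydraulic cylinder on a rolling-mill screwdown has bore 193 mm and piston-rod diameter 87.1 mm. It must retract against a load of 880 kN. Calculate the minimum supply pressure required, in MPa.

P ≈ 37.8 MPa

Rod-side annular area A_ann = π/4 × (193² − 87.1²) = 23300 mm^2
Retraction: pressure acts on the annular area.
P = F / A = 880 kN / A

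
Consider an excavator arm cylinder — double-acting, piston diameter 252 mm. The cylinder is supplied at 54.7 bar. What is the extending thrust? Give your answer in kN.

Cap-side area A_cap = π/4 × (252 mm)² = 49880 mm^2
F = P × A_cap = 54.7 bar × A_cap

F ≈ 273 kN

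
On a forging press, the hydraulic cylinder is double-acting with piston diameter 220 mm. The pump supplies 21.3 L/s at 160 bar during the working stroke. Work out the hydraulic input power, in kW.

W ≈ 341 kW

Hydraulic power = P × Q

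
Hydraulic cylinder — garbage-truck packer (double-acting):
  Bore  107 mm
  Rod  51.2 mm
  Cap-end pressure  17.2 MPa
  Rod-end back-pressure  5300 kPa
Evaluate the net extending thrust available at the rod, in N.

F ≈ 1.18e5 N

Cap-side area A_cap = π/4 × (107 mm)² = 8992 mm^2
Rod-side annular area A_ann = π/4 × (107² − 51.2²) = 6933 mm^2
Net thrust = P_cap·A_cap − P_rod·A_ann = 1.547e5 N − 36750 N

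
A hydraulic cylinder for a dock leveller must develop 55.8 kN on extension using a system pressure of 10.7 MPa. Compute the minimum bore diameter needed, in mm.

D ≈ 81.5 mm

Extension force acts on the full piston face: F = P × (π/4)D².
D = √(4F / (πP)) = √(4 × 55.8 kN / (π × 10.7 MPa))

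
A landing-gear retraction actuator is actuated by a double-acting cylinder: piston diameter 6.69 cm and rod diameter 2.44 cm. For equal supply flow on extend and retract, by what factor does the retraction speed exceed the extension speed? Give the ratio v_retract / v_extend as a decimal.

Cap-side area A_cap = π/4 × (6.69 cm)² = 35.15 cm^2
Rod-side annular area A_ann = π/4 × (6.69² − 2.44²) = 30.48 cm^2
For equal Q, v ∝ 1/A, so v_ret/v_ext = A_cap/A_ann.

v_ret/v_ext ≈ 1.15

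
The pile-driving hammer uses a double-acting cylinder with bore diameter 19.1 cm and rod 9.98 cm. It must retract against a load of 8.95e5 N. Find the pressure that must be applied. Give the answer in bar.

P ≈ 430 bar

Rod-side annular area A_ann = π/4 × (19.1² − 9.98²) = 208.3 cm^2
Retraction: pressure acts on the annular area.
P = F / A = 8.95e5 N / A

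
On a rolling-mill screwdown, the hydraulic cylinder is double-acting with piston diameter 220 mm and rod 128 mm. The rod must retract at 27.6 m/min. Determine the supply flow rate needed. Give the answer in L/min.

Rod-side annular area A_ann = π/4 × (220² − 128²) = 25150 mm^2
Q = A × v

Q ≈ 694 L/min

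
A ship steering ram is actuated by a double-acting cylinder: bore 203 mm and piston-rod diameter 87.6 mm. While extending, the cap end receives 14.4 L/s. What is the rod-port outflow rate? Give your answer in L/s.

Q_out ≈ 11.7 L/s

Cap-side area A_cap = π/4 × (203 mm)² = 32370 mm^2
Rod-side annular area A_ann = π/4 × (203² − 87.6²) = 26340 mm^2
Piston speed v = Q_in/A_cap; rod-end outflow Q_out = v × A_ann = Q_in × A_ann/A_cap.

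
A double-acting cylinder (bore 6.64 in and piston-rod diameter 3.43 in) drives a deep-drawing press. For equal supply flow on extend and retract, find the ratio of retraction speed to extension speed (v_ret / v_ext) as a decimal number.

v_ret/v_ext ≈ 1.36

Cap-side area A_cap = π/4 × (6.64 in)² = 34.63 in^2
Rod-side annular area A_ann = π/4 × (6.64² − 3.43²) = 25.39 in^2
For equal Q, v ∝ 1/A, so v_ret/v_ext = A_cap/A_ann.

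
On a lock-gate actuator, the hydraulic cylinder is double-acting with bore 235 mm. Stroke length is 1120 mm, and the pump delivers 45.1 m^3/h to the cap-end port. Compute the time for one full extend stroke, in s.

t ≈ 3.88 s

Cap-side area A_cap = π/4 × (235 mm)² = 43370 mm^2
Swept volume V = A × L; t = V / Q = A·L / Q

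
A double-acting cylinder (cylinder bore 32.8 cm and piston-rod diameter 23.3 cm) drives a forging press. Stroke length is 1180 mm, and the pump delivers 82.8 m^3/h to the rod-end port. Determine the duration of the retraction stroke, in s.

Rod-side annular area A_ann = π/4 × (32.8² − 23.3²) = 418.6 cm^2
Swept volume V = A × L; t = V / Q = A·L / Q

t ≈ 2.15 s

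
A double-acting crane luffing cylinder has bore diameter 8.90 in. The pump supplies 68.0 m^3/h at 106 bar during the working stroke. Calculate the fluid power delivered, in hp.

Hydraulic power = P × Q

W ≈ 269 hp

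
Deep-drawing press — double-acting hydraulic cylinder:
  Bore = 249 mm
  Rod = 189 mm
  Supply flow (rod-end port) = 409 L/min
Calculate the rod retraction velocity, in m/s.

v ≈ 0.330 m/s

Rod-side annular area A_ann = π/4 × (249² − 189²) = 20640 mm^2
Flow into the rod-end port fills the annular volume.
v = Q / A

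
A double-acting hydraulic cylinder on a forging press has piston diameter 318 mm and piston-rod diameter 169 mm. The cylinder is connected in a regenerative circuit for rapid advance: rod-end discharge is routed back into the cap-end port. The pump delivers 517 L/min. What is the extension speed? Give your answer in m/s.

v ≈ 0.384 m/s

In regeneration the rod-end outflow joins the pump flow into the cap end, so the net volume the pump must supply per unit advance equals the rod cross-section area.
Rod cross-section A_rod = π/4 × (169 mm)² = 22430 mm^2
v = Q_pump / A_rod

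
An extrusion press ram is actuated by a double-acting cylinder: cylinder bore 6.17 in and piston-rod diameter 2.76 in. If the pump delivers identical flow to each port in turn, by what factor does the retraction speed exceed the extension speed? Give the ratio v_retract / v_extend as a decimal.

Cap-side area A_cap = π/4 × (6.17 in)² = 29.90 in^2
Rod-side annular area A_ann = π/4 × (6.17² − 2.76²) = 23.92 in^2
For equal Q, v ∝ 1/A, so v_ret/v_ext = A_cap/A_ann.

v_ret/v_ext ≈ 1.25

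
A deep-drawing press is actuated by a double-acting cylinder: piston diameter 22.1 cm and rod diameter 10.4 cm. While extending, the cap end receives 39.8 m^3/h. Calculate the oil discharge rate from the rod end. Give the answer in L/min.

Q_out ≈ 516 L/min

Cap-side area A_cap = π/4 × (22.1 cm)² = 383.6 cm^2
Rod-side annular area A_ann = π/4 × (22.1² − 10.4²) = 298.6 cm^2
Piston speed v = Q_in/A_cap; rod-end outflow Q_out = v × A_ann = Q_in × A_ann/A_cap.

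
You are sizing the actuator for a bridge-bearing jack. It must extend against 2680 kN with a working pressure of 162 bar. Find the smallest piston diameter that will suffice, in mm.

Extension force acts on the full piston face: F = P × (π/4)D².
D = √(4F / (πP)) = √(4 × 2680 kN / (π × 162 bar))

D ≈ 459 mm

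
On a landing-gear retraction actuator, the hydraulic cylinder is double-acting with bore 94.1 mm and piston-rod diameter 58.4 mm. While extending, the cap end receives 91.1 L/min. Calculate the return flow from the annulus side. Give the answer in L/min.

Q_out ≈ 56.0 L/min

Cap-side area A_cap = π/4 × (94.1 mm)² = 6955 mm^2
Rod-side annular area A_ann = π/4 × (94.1² − 58.4²) = 4276 mm^2
Piston speed v = Q_in/A_cap; rod-end outflow Q_out = v × A_ann = Q_in × A_ann/A_cap.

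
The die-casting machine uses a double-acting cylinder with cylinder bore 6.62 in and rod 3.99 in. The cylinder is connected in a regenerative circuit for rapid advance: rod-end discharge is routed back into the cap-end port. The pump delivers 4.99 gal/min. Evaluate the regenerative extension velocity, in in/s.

In regeneration the rod-end outflow joins the pump flow into the cap end, so the net volume the pump must supply per unit advance equals the rod cross-section area.
Rod cross-section A_rod = π/4 × (3.99 in)² = 12.50 in^2
v = Q_pump / A_rod

v ≈ 1.54 in/s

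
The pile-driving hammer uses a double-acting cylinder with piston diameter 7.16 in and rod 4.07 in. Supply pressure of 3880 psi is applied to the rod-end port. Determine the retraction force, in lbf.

F ≈ 1.06e5 lbf

Rod-side annular area A_ann = π/4 × (7.16² − 4.07²) = 27.25 in^2
On retraction the pressure acts on the annular area (bore minus rod).
F = P × A_ann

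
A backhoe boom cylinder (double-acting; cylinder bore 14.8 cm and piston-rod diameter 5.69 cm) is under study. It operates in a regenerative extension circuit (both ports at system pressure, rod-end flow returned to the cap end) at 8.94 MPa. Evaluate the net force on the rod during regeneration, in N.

F ≈ 22700 N

With equal pressure on both faces, forces on the annular region cancel; the net push is pressure × rod cross-section.
Rod cross-section A_rod = π/4 × (5.69 cm)² = 25.43 cm^2
F = P × A_rod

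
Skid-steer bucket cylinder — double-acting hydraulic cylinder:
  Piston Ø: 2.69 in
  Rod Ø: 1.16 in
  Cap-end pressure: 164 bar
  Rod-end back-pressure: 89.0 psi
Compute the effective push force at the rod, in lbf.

Cap-side area A_cap = π/4 × (2.69 in)² = 5.683 in^2
Rod-side annular area A_ann = π/4 × (2.69² − 1.16²) = 4.626 in^2
Net thrust = P_cap·A_cap − P_rod·A_ann = 13520 lbf − 411.7 lbf

F ≈ 13100 lbf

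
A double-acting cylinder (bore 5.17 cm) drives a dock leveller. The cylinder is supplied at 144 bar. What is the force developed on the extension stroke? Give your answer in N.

F ≈ 30200 N

Cap-side area A_cap = π/4 × (5.17 cm)² = 20.99 cm^2
F = P × A_cap = 144 bar × A_cap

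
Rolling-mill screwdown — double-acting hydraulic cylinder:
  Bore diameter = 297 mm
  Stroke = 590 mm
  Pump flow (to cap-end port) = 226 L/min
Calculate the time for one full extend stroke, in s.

t ≈ 10.9 s

Cap-side area A_cap = π/4 × (297 mm)² = 69280 mm^2
Swept volume V = A × L; t = V / Q = A·L / Q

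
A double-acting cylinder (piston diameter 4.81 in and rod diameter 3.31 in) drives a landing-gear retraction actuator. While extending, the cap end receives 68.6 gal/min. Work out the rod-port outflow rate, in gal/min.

Q_out ≈ 36.1 gal/min

Cap-side area A_cap = π/4 × (4.81 in)² = 18.17 in^2
Rod-side annular area A_ann = π/4 × (4.81² − 3.31²) = 9.566 in^2
Piston speed v = Q_in/A_cap; rod-end outflow Q_out = v × A_ann = Q_in × A_ann/A_cap.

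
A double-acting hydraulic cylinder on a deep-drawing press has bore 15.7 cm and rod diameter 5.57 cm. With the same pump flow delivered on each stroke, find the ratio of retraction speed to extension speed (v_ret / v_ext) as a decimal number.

v_ret/v_ext ≈ 1.14

Cap-side area A_cap = π/4 × (15.7 cm)² = 193.6 cm^2
Rod-side annular area A_ann = π/4 × (15.7² − 5.57²) = 169.2 cm^2
For equal Q, v ∝ 1/A, so v_ret/v_ext = A_cap/A_ann.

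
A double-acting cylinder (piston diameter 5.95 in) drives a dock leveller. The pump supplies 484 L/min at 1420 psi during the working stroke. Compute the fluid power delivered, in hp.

W ≈ 106 hp

Hydraulic power = P × Q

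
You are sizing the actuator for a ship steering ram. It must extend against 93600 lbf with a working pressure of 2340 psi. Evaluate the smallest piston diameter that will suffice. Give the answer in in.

D ≈ 7.14 in

Extension force acts on the full piston face: F = P × (π/4)D².
D = √(4F / (πP)) = √(4 × 93600 lbf / (π × 2340 psi))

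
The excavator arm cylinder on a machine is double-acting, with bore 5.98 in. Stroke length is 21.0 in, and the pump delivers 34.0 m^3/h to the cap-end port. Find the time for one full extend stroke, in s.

t ≈ 1.02 s

Cap-side area A_cap = π/4 × (5.98 in)² = 28.09 in^2
Swept volume V = A × L; t = V / Q = A·L / Q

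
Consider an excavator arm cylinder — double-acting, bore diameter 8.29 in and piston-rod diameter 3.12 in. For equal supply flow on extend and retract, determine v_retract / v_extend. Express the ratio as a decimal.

v_ret/v_ext ≈ 1.17

Cap-side area A_cap = π/4 × (8.29 in)² = 53.98 in^2
Rod-side annular area A_ann = π/4 × (8.29² − 3.12²) = 46.33 in^2
For equal Q, v ∝ 1/A, so v_ret/v_ext = A_cap/A_ann.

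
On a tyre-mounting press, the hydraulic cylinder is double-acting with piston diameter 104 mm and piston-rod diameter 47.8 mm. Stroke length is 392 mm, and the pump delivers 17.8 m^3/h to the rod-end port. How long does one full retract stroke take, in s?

Rod-side annular area A_ann = π/4 × (104² − 47.8²) = 6700 mm^2
Swept volume V = A × L; t = V / Q = A·L / Q

t ≈ 0.531 s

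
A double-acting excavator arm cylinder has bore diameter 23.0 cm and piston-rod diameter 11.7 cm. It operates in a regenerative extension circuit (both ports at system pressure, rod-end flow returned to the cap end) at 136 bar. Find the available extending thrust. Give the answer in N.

F ≈ 1.46e5 N

With equal pressure on both faces, forces on the annular region cancel; the net push is pressure × rod cross-section.
Rod cross-section A_rod = π/4 × (11.7 cm)² = 107.5 cm^2
F = P × A_rod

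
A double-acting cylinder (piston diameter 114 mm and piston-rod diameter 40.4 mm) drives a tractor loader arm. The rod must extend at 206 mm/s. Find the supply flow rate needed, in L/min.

Q ≈ 126 L/min

Cap-side area A_cap = π/4 × (114 mm)² = 10210 mm^2
Q = A × v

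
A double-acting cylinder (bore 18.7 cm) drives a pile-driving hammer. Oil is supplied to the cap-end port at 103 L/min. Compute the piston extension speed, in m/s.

v ≈ 0.0625 m/s

Cap-side area A_cap = π/4 × (18.7 cm)² = 274.6 cm^2
v = Q / A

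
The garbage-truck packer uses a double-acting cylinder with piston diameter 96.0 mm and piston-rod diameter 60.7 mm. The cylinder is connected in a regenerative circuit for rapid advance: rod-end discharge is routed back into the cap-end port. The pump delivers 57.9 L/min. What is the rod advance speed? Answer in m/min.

In regeneration the rod-end outflow joins the pump flow into the cap end, so the net volume the pump must supply per unit advance equals the rod cross-section area.
Rod cross-section A_rod = π/4 × (60.7 mm)² = 2894 mm^2
v = Q_pump / A_rod

v ≈ 20.0 m/min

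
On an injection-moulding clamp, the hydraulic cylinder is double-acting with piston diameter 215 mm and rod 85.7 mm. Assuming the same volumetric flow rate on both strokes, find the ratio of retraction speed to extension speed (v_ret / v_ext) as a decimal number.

Cap-side area A_cap = π/4 × (215 mm)² = 36310 mm^2
Rod-side annular area A_ann = π/4 × (215² − 85.7²) = 30540 mm^2
For equal Q, v ∝ 1/A, so v_ret/v_ext = A_cap/A_ann.

v_ret/v_ext ≈ 1.19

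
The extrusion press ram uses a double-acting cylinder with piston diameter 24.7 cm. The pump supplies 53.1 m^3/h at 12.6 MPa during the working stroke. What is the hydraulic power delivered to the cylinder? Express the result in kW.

Hydraulic power = P × Q

W ≈ 186 kW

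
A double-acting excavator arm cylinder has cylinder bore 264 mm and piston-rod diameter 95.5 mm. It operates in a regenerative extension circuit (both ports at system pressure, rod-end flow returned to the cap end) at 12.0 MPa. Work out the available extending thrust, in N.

With equal pressure on both faces, forces on the annular region cancel; the net push is pressure × rod cross-section.
Rod cross-section A_rod = π/4 × (95.5 mm)² = 7163 mm^2
F = P × A_rod

F ≈ 86000 N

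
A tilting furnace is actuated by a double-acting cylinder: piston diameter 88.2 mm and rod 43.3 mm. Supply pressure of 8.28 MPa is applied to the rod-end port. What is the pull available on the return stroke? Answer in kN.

F ≈ 38.4 kN

Rod-side annular area A_ann = π/4 × (88.2² − 43.3²) = 4637 mm^2
On retraction the pressure acts on the annular area (bore minus rod).
F = P × A_ann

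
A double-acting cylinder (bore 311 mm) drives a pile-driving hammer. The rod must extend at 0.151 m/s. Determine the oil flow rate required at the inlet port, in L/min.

Q ≈ 688 L/min

Cap-side area A_cap = π/4 × (311 mm)² = 75960 mm^2
Q = A × v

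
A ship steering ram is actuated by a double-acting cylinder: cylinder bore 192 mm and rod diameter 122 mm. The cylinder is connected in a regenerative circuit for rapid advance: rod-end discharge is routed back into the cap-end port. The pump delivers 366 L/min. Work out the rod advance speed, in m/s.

In regeneration the rod-end outflow joins the pump flow into the cap end, so the net volume the pump must supply per unit advance equals the rod cross-section area.
Rod cross-section A_rod = π/4 × (122 mm)² = 11690 mm^2
v = Q_pump / A_rod

v ≈ 0.522 m/s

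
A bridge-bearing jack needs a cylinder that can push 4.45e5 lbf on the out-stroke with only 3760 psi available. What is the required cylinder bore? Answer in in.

Extension force acts on the full piston face: F = P × (π/4)D².
D = √(4F / (πP)) = √(4 × 4.45e5 lbf / (π × 3760 psi))

D ≈ 12.3 in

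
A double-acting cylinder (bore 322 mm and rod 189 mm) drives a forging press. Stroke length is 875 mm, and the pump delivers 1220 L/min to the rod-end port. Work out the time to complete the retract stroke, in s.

t ≈ 2.30 s

Rod-side annular area A_ann = π/4 × (322² − 189²) = 53380 mm^2
Swept volume V = A × L; t = V / Q = A·L / Q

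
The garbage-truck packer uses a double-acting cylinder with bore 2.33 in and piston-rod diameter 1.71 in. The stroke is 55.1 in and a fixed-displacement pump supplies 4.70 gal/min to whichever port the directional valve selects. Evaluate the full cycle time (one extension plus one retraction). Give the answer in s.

Cap-side area A_cap = π/4 × (2.33 in)² = 4.264 in^2
Rod-side annular area A_ann = π/4 × (2.33² − 1.71²) = 1.967 in^2
t_ext = A_cap·L/Q = 12.98 s
t_ret = A_ann·L/Q = 5.990 s
t_cycle = t_ext + t_ret

t ≈ 19.0 s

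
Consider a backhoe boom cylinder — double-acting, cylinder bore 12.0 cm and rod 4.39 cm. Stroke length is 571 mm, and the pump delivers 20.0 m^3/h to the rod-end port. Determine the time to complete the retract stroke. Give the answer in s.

t ≈ 1.01 s

Rod-side annular area A_ann = π/4 × (12.0² − 4.39²) = 97.96 cm^2
Swept volume V = A × L; t = V / Q = A·L / Q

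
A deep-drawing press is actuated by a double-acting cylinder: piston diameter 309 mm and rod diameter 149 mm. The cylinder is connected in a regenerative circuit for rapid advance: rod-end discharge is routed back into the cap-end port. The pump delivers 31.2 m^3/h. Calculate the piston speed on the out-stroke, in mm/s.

In regeneration the rod-end outflow joins the pump flow into the cap end, so the net volume the pump must supply per unit advance equals the rod cross-section area.
Rod cross-section A_rod = π/4 × (149 mm)² = 17440 mm^2
v = Q_pump / A_rod

v ≈ 497 mm/s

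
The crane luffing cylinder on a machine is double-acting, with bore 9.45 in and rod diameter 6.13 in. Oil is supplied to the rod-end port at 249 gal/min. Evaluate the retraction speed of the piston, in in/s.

v ≈ 23.6 in/s

Rod-side annular area A_ann = π/4 × (9.45² − 6.13²) = 40.63 in^2
Flow into the rod-end port fills the annular volume.
v = Q / A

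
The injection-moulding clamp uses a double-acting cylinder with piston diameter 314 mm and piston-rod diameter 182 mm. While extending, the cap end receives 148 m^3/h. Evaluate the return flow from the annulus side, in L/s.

Cap-side area A_cap = π/4 × (314 mm)² = 77440 mm^2
Rod-side annular area A_ann = π/4 × (314² − 182²) = 51420 mm^2
Piston speed v = Q_in/A_cap; rod-end outflow Q_out = v × A_ann = Q_in × A_ann/A_cap.

Q_out ≈ 27.3 L/s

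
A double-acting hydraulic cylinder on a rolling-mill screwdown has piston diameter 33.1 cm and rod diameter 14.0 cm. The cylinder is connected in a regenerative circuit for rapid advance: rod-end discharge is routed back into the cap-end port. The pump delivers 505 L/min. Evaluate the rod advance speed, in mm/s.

v ≈ 547 mm/s

In regeneration the rod-end outflow joins the pump flow into the cap end, so the net volume the pump must supply per unit advance equals the rod cross-section area.
Rod cross-section A_rod = π/4 × (14.0 cm)² = 153.9 cm^2
v = Q_pump / A_rod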